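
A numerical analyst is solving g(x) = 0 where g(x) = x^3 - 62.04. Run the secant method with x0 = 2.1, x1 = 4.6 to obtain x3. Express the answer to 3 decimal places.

3.903

g(2.1) = -52.77900, g(4.6) = 35.29600
x2 = 4.60000 − 35.29600·(4.60000 − 2.10000) / (35.29600 − (-52.77900)) = 4.60000 − (88.24000)/(88.07500) = 3.59813
g(3.59813) = -15.45680
x3 = 3.59813 − (-15.45680)·(3.59813 − 4.60000) / (-15.45680 − 35.29600) = 3.59813 − (15.48576)/(-50.75280) = 3.90325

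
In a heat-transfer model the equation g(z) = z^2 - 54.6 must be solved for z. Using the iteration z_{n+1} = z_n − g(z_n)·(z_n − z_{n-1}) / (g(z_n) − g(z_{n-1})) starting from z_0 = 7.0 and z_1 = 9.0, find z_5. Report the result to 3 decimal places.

g(7.0) = -5.60000, g(9.0) = 26.40000
z_2 = 9.00000 − 26.40000·(9.00000 − 7.00000) / (26.40000 − (-5.60000)) = 9.00000 − (52.80000)/(32.00000) = 7.35000
g(7.35000) = -0.57750
z_3 = 7.35000 − (-0.57750)·(7.35000 − 9.00000) / (-0.57750 − 26.40000) = 7.35000 − (0.95288)/(-26.97750) = 7.38532
g(7.38532) = -0.05703
z_4 = 7.38532 − (-0.05703)·(7.38532 − 7.35000) / (-0.05703 − (-0.57750)) = 7.38532 − (-0.00201)/(0.52047) = 7.38919
g(7.38919) = 0.00015
z_5 = 7.38919 − 0.00015·(7.38919 − 7.38532) / (0.00015 − (-0.05703)) = 7.38919 − (0.00000)/(0.05718) = 7.38918

7.389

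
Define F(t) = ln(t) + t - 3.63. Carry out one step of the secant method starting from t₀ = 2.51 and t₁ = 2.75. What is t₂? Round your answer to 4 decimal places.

F(2.51) = -0.199717, F(2.75) = 0.131601
t₂ = 2.750000 − 0.131601·(2.750000 − 2.510000) / (0.131601 − (-0.199717)) = 2.750000 − (0.031584)/(0.331318) = 2.654671

2.6547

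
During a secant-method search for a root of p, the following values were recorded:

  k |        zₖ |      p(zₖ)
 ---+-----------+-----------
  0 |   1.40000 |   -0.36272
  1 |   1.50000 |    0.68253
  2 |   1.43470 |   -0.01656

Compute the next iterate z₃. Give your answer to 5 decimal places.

1.43625

z₃ = 1.43470 − (-0.01656)·(1.43470 − 1.50000) / (-0.01656 − 0.68253)
   = 1.43470 − (0.0010814)/(-0.6990900) = 1.4362468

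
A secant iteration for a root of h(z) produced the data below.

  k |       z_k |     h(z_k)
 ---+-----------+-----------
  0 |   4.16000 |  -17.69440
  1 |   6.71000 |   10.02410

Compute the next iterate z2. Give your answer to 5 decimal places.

z2 = 6.71000 − 10.02410·(6.71000 − 4.16000) / (10.02410 − (-17.69440))
   = 6.71000 − (25.5614550)/(27.7185000) = 5.7878197

5.78782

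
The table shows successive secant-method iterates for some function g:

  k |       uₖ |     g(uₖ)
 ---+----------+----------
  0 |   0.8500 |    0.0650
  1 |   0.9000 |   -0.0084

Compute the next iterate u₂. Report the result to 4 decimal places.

0.8943

u₂ = 0.9000 − (-0.0084)·(0.9000 − 0.8500) / (-0.0084 − 0.0650)
   = 0.9000 − (-0.000420)/(-0.073400) = 0.894278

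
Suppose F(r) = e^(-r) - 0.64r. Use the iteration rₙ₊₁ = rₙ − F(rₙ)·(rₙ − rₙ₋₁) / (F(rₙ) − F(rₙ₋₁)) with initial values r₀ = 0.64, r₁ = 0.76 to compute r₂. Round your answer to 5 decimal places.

F(0.64) = 0.1176924, F(0.76) = -0.0187336
r₂ = 0.7600000 − (-0.0187336)·(0.7600000 − 0.6400000) / (-0.0187336 − 0.1176924) = 0.7600000 − (-0.0022480)/(-0.1364260) = 0.7435220

0.74352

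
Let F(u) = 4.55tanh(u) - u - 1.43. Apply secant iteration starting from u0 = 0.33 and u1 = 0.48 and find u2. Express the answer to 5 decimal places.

0.43811

F(0.33) = -0.3107305, F(0.48) = 0.1204084
u2 = 0.4800000 − 0.1204084·(0.4800000 − 0.3300000) / (0.1204084 − (-0.3107305)) = 0.4800000 − (0.0180613)/(0.4311389) = 0.4381080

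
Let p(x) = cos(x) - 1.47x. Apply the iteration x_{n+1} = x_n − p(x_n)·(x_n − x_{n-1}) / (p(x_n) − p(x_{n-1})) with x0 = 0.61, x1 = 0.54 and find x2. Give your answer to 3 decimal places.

0.572

p(0.61) = -0.07705, p(0.54) = 0.06391
x2 = 0.54000 − 0.06391·(0.54000 − 0.61000) / (0.06391 − (-0.07705)) = 0.54000 − (-0.00447)/(0.14096) = 0.57174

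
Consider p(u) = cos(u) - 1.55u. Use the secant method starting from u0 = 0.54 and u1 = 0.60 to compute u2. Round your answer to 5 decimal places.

p(0.54) = 0.0207087, p(0.60) = -0.1046644
u2 = 0.6000000 − (-0.1046644)·(0.6000000 − 0.5400000) / (-0.1046644 − 0.0207087) = 0.6000000 − (-0.0062799)/(-0.1253731) = 0.5499106

0.54991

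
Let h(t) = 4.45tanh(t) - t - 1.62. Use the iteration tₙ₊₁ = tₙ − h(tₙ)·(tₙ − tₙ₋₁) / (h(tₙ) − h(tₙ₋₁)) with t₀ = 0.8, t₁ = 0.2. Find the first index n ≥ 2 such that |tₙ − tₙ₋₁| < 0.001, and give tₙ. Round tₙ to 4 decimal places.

h(0.8) = 0.534964, h(0.2) = -0.941680
t₂ = 0.200000 − (-0.941680)·(-0.600000)/(-1.476643) = 0.582630;  |Δ| = 0.382630
h(0.582630) = 0.131726
t₃ = 0.582630 − 0.131726·(0.382630)/(1.073405) = 0.535675;  |Δ| = 0.046955
h(0.535675) = 0.023521
t₄ = 0.535675 − 0.023521·(-0.046955)/(-0.108205) = 0.525468;  |Δ| = 0.010207
h(0.525468) = -0.000973
t₅ = 0.525468 − (-0.000973)·(-0.010207)/(-0.024493) = 0.525873;  |Δ| = 0.000405
|t₅ − t₄| = 0.000405 < 0.001

n = 5, tₙ = 0.5259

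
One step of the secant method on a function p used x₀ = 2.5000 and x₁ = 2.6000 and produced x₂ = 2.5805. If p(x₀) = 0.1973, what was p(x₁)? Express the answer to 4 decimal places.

The secant line through (2.5000, 0.1973) and (2.6000, p(x₁)) crosses zero at x₂ = 2.5805.
So (2.5000, 0.1973), (2.6000, p(x₁)), (2.5805, 0) are collinear:
p(x₁) = 0.1973 · (2.6000 − 2.5805) / (2.5000 − 2.5805) = 0.1973 · (0.019500)/(-0.080500) = -0.047793

-0.0478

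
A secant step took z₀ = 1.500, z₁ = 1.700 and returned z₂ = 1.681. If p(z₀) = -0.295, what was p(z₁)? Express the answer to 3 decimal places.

0.031

The secant line through (1.500, -0.295) and (1.700, p(z₁)) crosses zero at z₂ = 1.681.
So (1.500, -0.295), (1.700, p(z₁)), (1.681, 0) are collinear:
p(z₁) = -0.295 · (1.700 − 1.681) / (1.500 − 1.681) = -0.295 · (0.01900)/(-0.18100) = 0.03097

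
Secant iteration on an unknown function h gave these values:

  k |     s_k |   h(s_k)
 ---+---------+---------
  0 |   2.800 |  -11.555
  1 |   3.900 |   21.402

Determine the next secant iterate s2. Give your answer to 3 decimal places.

s2 = 3.900 − 21.402·(3.900 − 2.800) / (21.402 − (-11.555))
   = 3.900 − (23.54220)/(32.95700) = 3.18567

3.186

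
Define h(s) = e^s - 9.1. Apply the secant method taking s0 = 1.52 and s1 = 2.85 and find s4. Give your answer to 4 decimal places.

2.2154

h(1.52) = -4.527775, h(2.85) = 8.187782
s2 = 2.850000 − 8.187782·(2.850000 − 1.520000) / (8.187782 − (-4.527775)) = 2.850000 − (10.889750)/(12.715557) = 1.993588
h(1.993588) = -1.758168
s3 = 1.993588 − (-1.758168)·(1.993588 − 2.850000) / (-1.758168 − 8.187782) = 1.993588 − (1.505715)/(-9.945950) = 2.144978
h(2.144978) = -0.558145
s4 = 2.144978 − (-0.558145)·(2.144978 − 1.993588) / (-0.558145 − (-1.758168)) = 2.144978 − (-0.084497)/(1.200023) = 2.215391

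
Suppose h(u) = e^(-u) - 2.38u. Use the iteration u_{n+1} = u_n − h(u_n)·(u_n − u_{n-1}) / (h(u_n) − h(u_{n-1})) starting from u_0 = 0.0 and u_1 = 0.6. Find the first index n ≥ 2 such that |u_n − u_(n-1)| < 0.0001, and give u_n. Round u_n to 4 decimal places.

h(0.0) = 1.000000, h(0.6) = -0.879188
u_2 = 0.600000 − (-0.879188)·(0.600000)/(-1.879188) = 0.319287;  |Δ| = 0.280713
h(0.319287) = -0.033235
u_3 = 0.319287 − (-0.033235)·(-0.280713)/(0.845953) = 0.308258;  |Δ| = 0.011029
h(0.308258) = 0.001071
u_4 = 0.308258 − 0.001071·(-0.011029)/(0.034306) = 0.308603;  |Δ| = 0.000344
h(0.308603) = -0.000001
u_5 = 0.308603 − (-0.000001)·(0.000344)/(-0.001072) = 0.308602;  |Δ| = 0.000000
|u_5 − u_4| = 0.000000 < 0.0001

n = 5, u_n = 0.3086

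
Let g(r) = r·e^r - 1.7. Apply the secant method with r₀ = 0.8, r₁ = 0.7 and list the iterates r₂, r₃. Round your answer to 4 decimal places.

0.7783, 0.7797

g(0.8) = 0.080433, g(0.7) = -0.290373
r₂ = 0.700000 − (-0.290373)·(0.700000 − 0.800000) / (-0.290373 − 0.080433) = 0.700000 − (0.029037)/(-0.370806) = 0.778309
g(0.778309) = -0.005010
r₃ = 0.778309 − (-0.005010)·(0.778309 − 0.700000) / (-0.005010 − (-0.290373)) = 0.778309 − (-0.000392)/(0.285363) = 0.779684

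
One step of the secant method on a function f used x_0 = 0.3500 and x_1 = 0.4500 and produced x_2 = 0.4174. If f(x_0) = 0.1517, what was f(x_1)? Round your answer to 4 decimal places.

The secant line through (0.3500, 0.1517) and (0.4500, f(x_1)) crosses zero at x_2 = 0.4174.
So (0.3500, 0.1517), (0.4500, f(x_1)), (0.4174, 0) are collinear:
f(x_1) = 0.1517 · (0.4500 − 0.4174) / (0.3500 − 0.4174) = 0.1517 · (0.032600)/(-0.067400) = -0.073374

-0.0734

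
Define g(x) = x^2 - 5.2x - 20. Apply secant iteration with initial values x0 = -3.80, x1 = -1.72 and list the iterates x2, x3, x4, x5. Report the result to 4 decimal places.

-2.4754, -2.5819, -2.5729, -2.5730

g(-3.80) = 14.200000, g(-1.72) = -8.097600
x2 = -1.720000 − (-8.097600)·(-1.720000 − (-3.800000)) / (-8.097600 − 14.200000) = -1.720000 − (-16.843008)/(-22.297600) = -2.475373
g(-2.475373) = -1.000588
x3 = -2.475373 − (-1.000588)·(-2.475373 − (-1.720000)) / (-1.000588 − (-8.097600)) = -2.475373 − (0.755817)/(7.097012) = -2.581871
g(-2.581871) = 0.091787
x4 = -2.581871 − 0.091787·(-2.581871 − (-2.475373)) / (0.091787 − (-1.000588)) = -2.581871 − (-0.009775)/(1.092375) = -2.572922
g(-2.572922) = -0.000873
x5 = -2.572922 − (-0.000873)·(-2.572922 − (-2.581871)) / (-0.000873 − 0.091787) = -2.572922 − (-0.000008)/(-0.092660) = -2.573007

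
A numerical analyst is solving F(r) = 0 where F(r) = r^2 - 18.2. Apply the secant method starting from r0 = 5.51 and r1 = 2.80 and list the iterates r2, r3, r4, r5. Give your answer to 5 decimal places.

4.04669, 4.31314, 4.26491, 4.26614

F(5.51) = 12.1601000, F(2.80) = -10.3600000
r2 = 2.8000000 − (-10.3600000)·(2.8000000 − 5.5100000) / (-10.3600000 − 12.1601000) = 2.8000000 − (28.0756000)/(-22.5201000) = 4.0466907
F(4.0466907) = -1.8242941
r3 = 4.0466907 − (-1.8242941)·(4.0466907 − 2.8000000) / (-1.8242941 − (-10.3600000)) = 4.0466907 − (-2.2743306)/(8.5357059) = 4.3131398
F(4.3131398) = 0.4031746
r4 = 4.3131398 − 0.4031746·(4.3131398 − 4.0466907) / (0.4031746 − (-1.8242941)) = 4.3131398 − (0.1074255)/(2.2274687) = 4.2649122
F(4.2649122) = -0.0105243
r5 = 4.2649122 − (-0.0105243)·(4.2649122 − 4.3131398) / (-0.0105243 − 0.4031746) = 4.2649122 − (0.0005076)/(-0.4136989) = 4.2661390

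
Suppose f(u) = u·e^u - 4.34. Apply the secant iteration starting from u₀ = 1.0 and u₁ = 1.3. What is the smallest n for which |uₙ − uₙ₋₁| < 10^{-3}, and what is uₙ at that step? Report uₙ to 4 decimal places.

n = 4, uₙ = 1.2471

f(1.0) = -1.621718, f(1.3) = 0.430086
u₂ = 1.300000 − 0.430086·(0.300000)/(2.051804) = 1.237116;  |Δ| = 0.062884
f(1.237116) = -0.077317
u₃ = 1.237116 − (-0.077317)·(-0.062884)/(-0.507403) = 1.246698;  |Δ| = 0.009582
f(1.246698) = -0.002940
u₄ = 1.246698 − (-0.002940)·(0.009582)/(0.074377) = 1.247077;  |Δ| = 0.000379
|u₄ − u₃| = 0.000379 < 10^{-3}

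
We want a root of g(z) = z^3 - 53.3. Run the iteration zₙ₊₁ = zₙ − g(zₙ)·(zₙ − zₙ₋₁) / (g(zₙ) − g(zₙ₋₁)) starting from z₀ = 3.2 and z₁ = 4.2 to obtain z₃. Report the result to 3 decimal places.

3.756

g(3.2) = -20.53200, g(4.2) = 20.78800
z₂ = 4.20000 − 20.78800·(4.20000 − 3.20000) / (20.78800 − (-20.53200)) = 4.20000 − (20.78800)/(41.32000) = 3.69690
g(3.69690) = -2.77412
z₃ = 3.69690 − (-2.77412)·(3.69690 − 4.20000) / (-2.77412 − 20.78800) = 3.69690 − (1.39565)/(-23.56212) = 3.75614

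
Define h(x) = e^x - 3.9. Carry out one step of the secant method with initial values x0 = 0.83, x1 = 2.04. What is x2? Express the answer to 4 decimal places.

h(0.83) = -1.606681, h(2.04) = 3.790609
x2 = 2.040000 − 3.790609·(2.040000 − 0.830000) / (3.790609 − (-1.606681)) = 2.040000 − (4.586637)/(5.397290) = 1.190196

1.1902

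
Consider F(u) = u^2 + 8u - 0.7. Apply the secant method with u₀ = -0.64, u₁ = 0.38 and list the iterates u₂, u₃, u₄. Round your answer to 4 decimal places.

F(-0.64) = -5.410400, F(0.38) = 2.484400
u₂ = 0.380000 − 2.484400·(0.380000 − (-0.640000)) / (2.484400 − (-5.410400)) = 0.380000 − (2.534088)/(7.894800) = 0.059018
F(0.059018) = -0.224372
u₃ = 0.059018 − (-0.224372)·(0.059018 − 0.380000) / (-0.224372 − 2.484400) = 0.059018 − (0.072019)/(-2.708772) = 0.085606
F(0.085606) = -0.007827
u₄ = 0.085606 − (-0.007827)·(0.085606 − 0.059018) / (-0.007827 − (-0.224372)) = 0.085606 − (-0.000208)/(0.216545) = 0.086567

0.0590, 0.0856, 0.0866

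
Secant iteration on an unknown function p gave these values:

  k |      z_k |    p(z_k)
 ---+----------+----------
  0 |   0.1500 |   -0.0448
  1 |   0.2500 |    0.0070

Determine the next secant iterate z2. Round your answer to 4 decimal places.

z2 = 0.2500 − 0.0070·(0.2500 − 0.1500) / (0.0070 − (-0.0448))
   = 0.2500 − (0.000700)/(0.051800) = 0.236486

0.2365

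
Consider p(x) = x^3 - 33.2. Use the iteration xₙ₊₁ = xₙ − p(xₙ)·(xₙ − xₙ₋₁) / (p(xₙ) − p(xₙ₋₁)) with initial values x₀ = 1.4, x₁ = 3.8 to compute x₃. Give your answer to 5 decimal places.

3.14209

p(1.4) = -30.4560000, p(3.8) = 21.6720000
x₂ = 3.8000000 − 21.6720000·(3.8000000 − 1.4000000) / (21.6720000 − (-30.4560000)) = 3.8000000 − (52.0128000)/(52.1280000) = 2.8022099
p(2.8022099) = -11.1959811
x₃ = 2.8022099 − (-11.1959811)·(2.8022099 − 3.8000000) / (-11.1959811 − 21.6720000) = 2.8022099 − (11.1712386)/(-32.8679811) = 3.1420920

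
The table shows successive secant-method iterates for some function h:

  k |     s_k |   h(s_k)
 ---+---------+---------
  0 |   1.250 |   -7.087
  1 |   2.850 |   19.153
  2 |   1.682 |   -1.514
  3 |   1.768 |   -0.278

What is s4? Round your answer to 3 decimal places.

1.787

s4 = 1.768 − (-0.278)·(1.768 − 1.682) / (-0.278 − (-1.514))
   = 1.768 − (-0.02391)/(1.23600) = 1.78734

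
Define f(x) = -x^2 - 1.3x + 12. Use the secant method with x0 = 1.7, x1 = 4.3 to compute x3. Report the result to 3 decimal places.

2.835

f(1.7) = 6.90000, f(4.3) = -12.08000
x2 = 4.30000 − (-12.08000)·(4.30000 − 1.70000) / (-12.08000 − 6.90000) = 4.30000 − (-31.40800)/(-18.98000) = 2.64521
f(2.64521) = 1.56412
x3 = 2.64521 − 1.56412·(2.64521 − 4.30000) / (1.56412 − (-12.08000)) = 2.64521 − (-2.58830)/(13.64412) = 2.83491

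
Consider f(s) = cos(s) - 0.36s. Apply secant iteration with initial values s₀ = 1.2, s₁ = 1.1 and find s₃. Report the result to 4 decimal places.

1.1457

f(1.2) = -0.069642, f(1.1) = 0.057596
s₂ = 1.100000 − 0.057596·(1.100000 − 1.200000) / (0.057596 − (-0.069642)) = 1.100000 − (-0.005760)/(0.127238) = 1.145266
f(1.145266) = 0.000508
s₃ = 1.145266 − 0.000508·(1.145266 − 1.100000) / (0.000508 − 0.057596) = 1.145266 − (0.000023)/(-0.057088) = 1.145669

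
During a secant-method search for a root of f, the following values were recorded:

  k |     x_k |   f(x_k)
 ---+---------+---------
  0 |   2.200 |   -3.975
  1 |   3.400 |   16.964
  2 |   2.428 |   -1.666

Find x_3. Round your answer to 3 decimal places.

2.515

x_3 = 2.428 − (-1.666)·(2.428 − 3.400) / (-1.666 − 16.964)
   = 2.428 − (1.61935)/(-18.63000) = 2.51492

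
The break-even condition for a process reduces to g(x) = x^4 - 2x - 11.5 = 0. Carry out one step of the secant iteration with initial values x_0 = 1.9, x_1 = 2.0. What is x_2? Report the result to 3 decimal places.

g(1.9) = -2.26790, g(2.0) = 0.50000
x_2 = 2.00000 − 0.50000·(2.00000 − 1.90000) / (0.50000 − (-2.26790)) = 2.00000 − (0.05000)/(2.76790) = 1.98194

1.982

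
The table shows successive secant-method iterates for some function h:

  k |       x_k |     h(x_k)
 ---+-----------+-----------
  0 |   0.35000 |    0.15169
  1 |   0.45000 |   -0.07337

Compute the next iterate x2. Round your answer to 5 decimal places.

x2 = 0.45000 − (-0.07337)·(0.45000 − 0.35000) / (-0.07337 − 0.15169)
   = 0.45000 − (-0.0073370)/(-0.2250600) = 0.4173998

0.41740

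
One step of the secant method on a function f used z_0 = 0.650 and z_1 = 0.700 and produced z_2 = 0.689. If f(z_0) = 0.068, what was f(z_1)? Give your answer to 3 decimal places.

-0.019

The secant line through (0.650, 0.068) and (0.700, f(z_1)) crosses zero at z_2 = 0.689.
So (0.650, 0.068), (0.700, f(z_1)), (0.689, 0) are collinear:
f(z_1) = 0.068 · (0.700 − 0.689) / (0.650 − 0.689) = 0.068 · (0.01100)/(-0.03900) = -0.01918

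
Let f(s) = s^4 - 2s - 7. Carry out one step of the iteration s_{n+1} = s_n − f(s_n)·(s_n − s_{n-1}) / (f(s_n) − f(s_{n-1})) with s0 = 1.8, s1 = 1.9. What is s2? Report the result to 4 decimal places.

f(1.8) = -0.102400, f(1.9) = 2.232100
s2 = 1.900000 − 2.232100·(1.900000 − 1.800000) / (2.232100 − (-0.102400)) = 1.900000 − (0.223210)/(2.334500) = 1.804386

1.8044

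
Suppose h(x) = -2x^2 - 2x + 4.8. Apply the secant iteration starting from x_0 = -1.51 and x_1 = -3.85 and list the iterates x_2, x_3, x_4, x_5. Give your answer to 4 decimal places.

h(-1.51) = 3.259800, h(-3.85) = -17.145000
x_2 = -3.850000 − (-17.145000)·(-3.850000 − (-1.510000)) / (-17.145000 − 3.259800) = -3.850000 − (40.119300)/(-20.404800) = -1.883830
h(-1.883830) = 1.470028
x_3 = -1.883830 − 1.470028·(-1.883830 − (-3.850000)) / (1.470028 − (-17.145000)) = -1.883830 − (2.890324)/(18.615028) = -2.039099
h(-2.039099) = 0.562351
x_4 = -2.039099 − 0.562351·(-2.039099 − (-1.883830)) / (0.562351 − 1.470028) = -2.039099 − (-0.087315)/(-0.907676) = -2.135295
h(-2.135295) = -0.048380
x_5 = -2.135295 − (-0.048380)·(-2.135295 − (-2.039099)) / (-0.048380 − 0.562351) = -2.135295 − (0.004654)/(-0.610731) = -2.127675

-1.8838, -2.0391, -2.1353, -2.1277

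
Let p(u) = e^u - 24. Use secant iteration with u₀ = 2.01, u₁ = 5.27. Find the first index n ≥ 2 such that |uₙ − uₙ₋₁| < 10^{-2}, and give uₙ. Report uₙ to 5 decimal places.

n = 8, uₙ = 3.17804

p(2.01) = -16.5366827, p(5.27) = 170.4159624
u₂ = 5.2700000 − 170.4159624·(3.2600000)/(186.9526451) = 2.2983596;  |Δ| = 2.9716404
p(2.2983596) = -14.0421660
u₃ = 2.2983596 − (-14.0421660)·(-2.9716404)/(-184.4581285) = 2.5245804;  |Δ| = 0.2262208
p(2.5245804) = -11.5143449
u₄ = 2.5245804 − (-11.5143449)·(0.2262208)/(2.5278211) = 3.5550269;  |Δ| = 1.0304465
p(3.5550269) = 10.9887622
u₅ = 3.5550269 − 10.9887622·(1.0304465)/(22.5031071) = 3.0518372;  |Δ| = 0.5031897
p(3.0518372) = -2.8458264
u₆ = 3.0518372 − (-2.8458264)·(-0.5031897)/(-13.8345886) = 3.1553452;  |Δ| = 0.1035080
p(3.1553452) = -0.5388651
u₇ = 3.1553452 − (-0.5388651)·(0.1035080)/(2.3069613) = 3.1795228;  |Δ| = 0.0241776
p(3.1795228) = 0.0352822
u₈ = 3.1795228 − 0.0352822·(0.0241776)/(0.5741474) = 3.1780371;  |Δ| = 0.0014858
|u₈ − u₇| = 0.0014858 < 10^{-2}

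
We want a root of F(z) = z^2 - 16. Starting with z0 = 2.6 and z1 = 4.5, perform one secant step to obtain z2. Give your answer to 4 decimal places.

F(2.6) = -9.240000, F(4.5) = 4.250000
z2 = 4.500000 − 4.250000·(4.500000 − 2.600000) / (4.250000 − (-9.240000)) = 4.500000 − (8.075000)/(13.490000) = 3.901408

3.9014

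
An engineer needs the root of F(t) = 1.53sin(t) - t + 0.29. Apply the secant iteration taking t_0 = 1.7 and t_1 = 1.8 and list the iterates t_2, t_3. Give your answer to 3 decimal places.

F(1.7) = 0.10725, F(1.8) = -0.02001
t_2 = 1.80000 − (-0.02001)·(1.80000 − 1.70000) / (-0.02001 − 0.10725) = 1.80000 − (-0.00200)/(-0.12726) = 1.78427
F(1.78427) = 0.00100
t_3 = 1.78427 − 0.00100·(1.78427 − 1.80000) / (0.00100 − (-0.02001)) = 1.78427 − (-0.00002)/(0.02101) = 1.78502

1.784, 1.785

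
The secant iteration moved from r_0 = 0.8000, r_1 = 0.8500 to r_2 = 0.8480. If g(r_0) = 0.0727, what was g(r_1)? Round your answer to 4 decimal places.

The secant line through (0.8000, 0.0727) and (0.8500, g(r_1)) crosses zero at r_2 = 0.8480.
So (0.8000, 0.0727), (0.8500, g(r_1)), (0.8480, 0) are collinear:
g(r_1) = 0.0727 · (0.8500 − 0.8480) / (0.8000 − 0.8480) = 0.0727 · (0.002000)/(-0.048000) = -0.003029

-0.0030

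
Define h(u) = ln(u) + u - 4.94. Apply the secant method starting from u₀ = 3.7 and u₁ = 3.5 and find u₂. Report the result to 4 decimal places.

3.6465

h(3.7) = 0.068333, h(3.5) = -0.187237
u₂ = 3.500000 − (-0.187237)·(3.500000 − 3.700000) / (-0.187237 − 0.068333) = 3.500000 − (0.037447)/(-0.255570) = 3.646525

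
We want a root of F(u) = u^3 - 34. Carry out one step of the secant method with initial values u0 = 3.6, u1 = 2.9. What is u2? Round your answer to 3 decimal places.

F(3.6) = 12.65600, F(2.9) = -9.61100
u2 = 2.90000 − (-9.61100)·(2.90000 − 3.60000) / (-9.61100 − 12.65600) = 2.90000 − (6.72770)/(-22.26700) = 3.20214

3.202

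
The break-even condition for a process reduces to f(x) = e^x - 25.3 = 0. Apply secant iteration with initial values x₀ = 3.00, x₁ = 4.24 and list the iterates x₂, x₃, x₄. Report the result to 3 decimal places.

f(3.00) = -5.21446, f(4.24) = 44.10785
x₂ = 4.24000 − 44.10785·(4.24000 − 3.00000) / (44.10785 − (-5.21446)) = 4.24000 − (54.69374)/(49.32231) = 3.13110
f(3.13110) = -2.40095
x₃ = 3.13110 − (-2.40095)·(3.13110 − 4.24000) / (-2.40095 − 44.10785) = 3.13110 − (2.66242)/(-46.50880) = 3.18834
f(3.18834) = -1.05183
x₄ = 3.18834 − (-1.05183)·(3.18834 − 3.13110) / (-1.05183 − (-2.40095)) = 3.18834 − (-0.06021)/(1.34912) = 3.23297

3.131, 3.188, 3.233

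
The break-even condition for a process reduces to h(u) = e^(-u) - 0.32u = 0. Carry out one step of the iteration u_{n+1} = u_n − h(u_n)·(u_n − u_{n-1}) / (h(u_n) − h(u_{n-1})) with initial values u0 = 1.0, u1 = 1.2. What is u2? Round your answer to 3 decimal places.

h(1.0) = 0.04788, h(1.2) = -0.08281
u2 = 1.20000 − (-0.08281)·(1.20000 − 1.00000) / (-0.08281 − 0.04788) = 1.20000 − (-0.01656)/(-0.13069) = 1.07327

1.073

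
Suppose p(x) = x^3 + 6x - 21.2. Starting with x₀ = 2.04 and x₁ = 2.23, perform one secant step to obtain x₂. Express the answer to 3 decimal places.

2.064

p(2.04) = -0.47034, p(2.23) = 3.26957
x₂ = 2.23000 − 3.26957·(2.23000 − 2.04000) / (3.26957 − (-0.47034)) = 2.23000 − (0.62122)/(3.73990) = 2.06389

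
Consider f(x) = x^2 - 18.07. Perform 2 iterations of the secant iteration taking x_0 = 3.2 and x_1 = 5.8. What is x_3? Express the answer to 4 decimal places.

4.2225

f(3.2) = -7.830000, f(5.8) = 15.570000
x_2 = 5.800000 − 15.570000·(5.800000 − 3.200000) / (15.570000 − (-7.830000)) = 5.800000 − (40.482000)/(23.400000) = 4.070000
f(4.070000) = -1.505100
x_3 = 4.070000 − (-1.505100)·(4.070000 − 5.800000) / (-1.505100 − 15.570000) = 4.070000 − (2.603823)/(-17.075100) = 4.222492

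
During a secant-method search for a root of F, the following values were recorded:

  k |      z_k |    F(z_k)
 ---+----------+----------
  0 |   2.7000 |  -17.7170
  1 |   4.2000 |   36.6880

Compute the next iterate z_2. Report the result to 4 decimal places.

z_2 = 4.2000 − 36.6880·(4.2000 − 2.7000) / (36.6880 − (-17.7170))
   = 4.2000 − (55.032000)/(54.405000) = 3.188475

3.1885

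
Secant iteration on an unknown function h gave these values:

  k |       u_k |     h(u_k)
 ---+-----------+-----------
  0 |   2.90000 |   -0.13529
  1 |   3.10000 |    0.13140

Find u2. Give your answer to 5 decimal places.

u2 = 3.10000 − 0.13140·(3.10000 − 2.90000) / (0.13140 − (-0.13529))
   = 3.10000 − (0.0262800)/(0.2666900) = 3.0014586

3.00146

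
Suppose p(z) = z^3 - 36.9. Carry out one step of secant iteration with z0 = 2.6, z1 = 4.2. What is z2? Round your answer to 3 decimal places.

3.147

p(2.6) = -19.32400, p(4.2) = 37.18800
z2 = 4.20000 − 37.18800·(4.20000 − 2.60000) / (37.18800 − (-19.32400)) = 4.20000 − (59.50080)/(56.51200) = 3.14711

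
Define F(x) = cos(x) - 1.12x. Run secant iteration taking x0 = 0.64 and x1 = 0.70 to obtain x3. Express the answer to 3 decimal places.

F(0.64) = 0.08530, F(0.70) = -0.01916
x2 = 0.70000 − (-0.01916)·(0.70000 − 0.64000) / (-0.01916 − 0.08530) = 0.70000 − (-0.00115)/(-0.10445) = 0.68900
F(0.68900) = 0.00021
x3 = 0.68900 − 0.00021·(0.68900 − 0.70000) / (0.00021 − (-0.01916)) = 0.68900 − (0.00000)/(0.01937) = 0.68911

0.689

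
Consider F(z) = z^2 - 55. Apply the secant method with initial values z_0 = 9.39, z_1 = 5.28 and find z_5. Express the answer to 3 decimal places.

F(9.39) = 33.17210, F(5.28) = -27.12160
z_2 = 5.28000 − (-27.12160)·(5.28000 − 9.39000) / (-27.12160 − 33.17210) = 5.28000 − (111.46978)/(-60.29370) = 7.12878
F(7.12878) = -4.18050
z_3 = 7.12878 − (-4.18050)·(7.12878 − 5.28000) / (-4.18050 − (-27.12160)) = 7.12878 − (-7.72882)/(22.94110) = 7.46568
F(7.46568) = 0.73635
z_4 = 7.46568 − 0.73635·(7.46568 − 7.12878) / (0.73635 − (-4.18050)) = 7.46568 − (0.24808)/(4.91685) = 7.41522
F(7.41522) = -0.01445
z_5 = 7.41522 − (-0.01445)·(7.41522 − 7.46568) / (-0.01445 − 0.73635) = 7.41522 − (0.00073)/(-0.75080) = 7.41620

7.416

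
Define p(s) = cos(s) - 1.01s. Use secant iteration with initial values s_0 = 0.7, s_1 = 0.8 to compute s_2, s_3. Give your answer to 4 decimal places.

p(0.7) = 0.057842, p(0.8) = -0.111293
s_2 = 0.800000 − (-0.111293)·(0.800000 − 0.700000) / (-0.111293 − 0.057842) = 0.800000 − (-0.011129)/(-0.169135) = 0.734199
p(0.734199) = 0.000827
s_3 = 0.734199 − 0.000827·(0.734199 − 0.800000) / (0.000827 − (-0.111293)) = 0.734199 − (-0.000054)/(0.112120) = 0.734684

0.7342, 0.7347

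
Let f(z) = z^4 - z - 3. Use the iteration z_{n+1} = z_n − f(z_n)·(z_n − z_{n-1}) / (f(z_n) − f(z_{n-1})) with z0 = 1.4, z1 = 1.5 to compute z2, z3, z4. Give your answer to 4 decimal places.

f(1.4) = -0.558400, f(1.5) = 0.562500
z2 = 1.500000 − 0.562500·(1.500000 − 1.400000) / (0.562500 − (-0.558400)) = 1.500000 − (0.056250)/(1.120900) = 1.449817
f(1.449817) = -0.031541
z3 = 1.449817 − (-0.031541)·(1.449817 − 1.500000) / (-0.031541 − 0.562500) = 1.449817 − (0.001583)/(-0.594041) = 1.452482
f(1.452482) = -0.001636
z4 = 1.452482 − (-0.001636)·(1.452482 − 1.449817) / (-0.001636 − (-0.031541)) = 1.452482 − (-0.000004)/(0.029905) = 1.452627

1.4498, 1.4525, 1.4526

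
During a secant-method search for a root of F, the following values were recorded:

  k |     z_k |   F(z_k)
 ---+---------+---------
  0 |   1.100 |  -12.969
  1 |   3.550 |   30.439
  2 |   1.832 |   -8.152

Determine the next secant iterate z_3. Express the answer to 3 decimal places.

2.195

z_3 = 1.832 − (-8.152)·(1.832 − 3.550) / (-8.152 − 30.439)
   = 1.832 − (14.00514)/(-38.59100) = 2.19491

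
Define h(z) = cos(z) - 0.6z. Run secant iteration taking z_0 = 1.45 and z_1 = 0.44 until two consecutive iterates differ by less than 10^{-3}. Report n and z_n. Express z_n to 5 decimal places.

n = 5, z_n = 0.95825

h(1.45) = -0.7494972, h(0.44) = 0.6407517
z_2 = 0.4400000 − 0.6407517·(-1.0100000)/(1.3902489) = 0.9054988;  |Δ| = 0.4654988
h(0.9054988) = 0.0739940
z_3 = 0.9054988 − 0.0739940·(0.4654988)/(-0.5667577) = 0.9662727;  |Δ| = 0.0607739
h(0.9662727) = -0.0113935
z_4 = 0.9662727 − (-0.0113935)·(0.0607739)/(-0.0853874) = 0.9581635;  |Δ| = 0.0081092
h(0.9581635) = 0.0001254
z_5 = 0.9581635 − 0.0001254·(-0.0081092)/(0.0115188) = 0.9582518;  |Δ| = 0.0000883
|z_5 − z_4| = 0.0000883 < 10^{-3}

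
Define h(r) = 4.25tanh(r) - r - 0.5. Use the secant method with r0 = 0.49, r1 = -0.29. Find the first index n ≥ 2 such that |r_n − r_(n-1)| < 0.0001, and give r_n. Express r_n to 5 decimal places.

n = 5, r_n = 0.15547

h(0.49) = 0.9404198, h(-0.29) = -1.4090730
r2 = -0.2900000 − (-1.4090730)·(-0.7800000)/(-2.3494928) = 0.1777933;  |Δ| = 0.4677933
h(0.1777933) = 0.0699657
r3 = 0.1777933 − 0.0699657·(0.4677933)/(1.4790386) = 0.1556644;  |Δ| = 0.0221289
h(0.1556644) = 0.0006169
r4 = 0.1556644 − 0.0006169·(-0.0221289)/(-0.0693487) = 0.1554675;  |Δ| = 0.0001969
h(0.1554675) = -0.0000029
r5 = 0.1554675 − (-0.0000029)·(-0.0001969)/(-0.0006199) = 0.1554685;  |Δ| = 0.0000009
|r5 − r4| = 0.0000009 < 0.0001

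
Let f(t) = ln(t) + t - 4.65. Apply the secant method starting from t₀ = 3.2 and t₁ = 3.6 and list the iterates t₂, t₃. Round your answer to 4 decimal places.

3.4216, 3.4203

f(3.2) = -0.286849, f(3.6) = 0.230934
t₂ = 3.600000 − 0.230934·(3.600000 − 3.200000) / (0.230934 − (-0.286849)) = 3.600000 − (0.092374)/(0.517783) = 3.421598
f(3.421598) = 0.001706
t₃ = 3.421598 − 0.001706·(3.421598 − 3.600000) / (0.001706 − 0.230934) = 3.421598 − (-0.000304)/(-0.229228) = 3.420271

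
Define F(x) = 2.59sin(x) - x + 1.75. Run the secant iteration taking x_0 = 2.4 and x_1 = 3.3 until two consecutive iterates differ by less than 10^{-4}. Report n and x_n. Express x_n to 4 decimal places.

F(2.4) = 1.099450, F(3.3) = -1.958561
x_2 = 3.300000 − (-1.958561)·(0.900000)/(-3.058011) = 2.723578;  |Δ| = 0.576422
F(2.723578) = 0.077825
x_3 = 2.723578 − 0.077825·(-0.576422)/(2.036386) = 2.745607;  |Δ| = 0.022029
F(2.745607) = 0.003402
x_4 = 2.745607 − 0.003402·(0.022029)/(-0.074423) = 2.746614;  |Δ| = 0.001007
F(2.746614) = -0.000012
x_5 = 2.746614 − (-0.000012)·(0.001007)/(-0.003414) = 2.746611;  |Δ| = 0.000003
|x_5 − x_4| = 0.000003 < 10^{-4}

n = 5, x_n = 2.7466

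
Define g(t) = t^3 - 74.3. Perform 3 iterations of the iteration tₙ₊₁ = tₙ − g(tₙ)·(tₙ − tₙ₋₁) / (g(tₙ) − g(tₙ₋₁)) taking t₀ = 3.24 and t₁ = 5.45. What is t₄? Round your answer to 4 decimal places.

g(3.24) = -40.287776, g(5.45) = 87.578625
t₂ = 5.450000 − 87.578625·(5.450000 − 3.240000) / (87.578625 − (-40.287776)) = 5.450000 − (193.548761)/(127.866401) = 3.936320
g(3.936320) = -13.308217
t₃ = 3.936320 − (-13.308217)·(3.936320 − 5.450000) / (-13.308217 − 87.578625) = 3.936320 − (20.144377)/(-100.886842) = 4.135993
g(4.135993) = -3.547871
t₄ = 4.135993 − (-3.547871)·(4.135993 − 3.936320) / (-3.547871 − (-13.308217)) = 4.135993 − (-0.708414)/(9.760346) = 4.208574

4.2086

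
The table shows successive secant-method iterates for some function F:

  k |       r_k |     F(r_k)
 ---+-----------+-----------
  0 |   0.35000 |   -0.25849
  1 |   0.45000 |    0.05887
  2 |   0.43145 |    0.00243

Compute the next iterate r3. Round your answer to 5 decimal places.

r3 = 0.43145 − 0.00243·(0.43145 − 0.45000) / (0.00243 − 0.05887)
   = 0.43145 − (-0.0000451)/(-0.0564400) = 0.4306513

0.43065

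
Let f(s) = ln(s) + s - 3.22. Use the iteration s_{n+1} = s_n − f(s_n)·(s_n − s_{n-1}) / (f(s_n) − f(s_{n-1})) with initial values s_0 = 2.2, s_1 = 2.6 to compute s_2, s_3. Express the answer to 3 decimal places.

f(2.2) = -0.23154, f(2.6) = 0.33551
s_2 = 2.60000 − 0.33551·(2.60000 − 2.20000) / (0.33551 − (-0.23154)) = 2.60000 − (0.13420)/(0.56705) = 2.36333
f(2.36333) = 0.00340
s_3 = 2.36333 − 0.00340·(2.36333 − 2.60000) / (0.00340 − 0.33551) = 2.36333 − (-0.00081)/(-0.33211) = 2.36091

2.363, 2.361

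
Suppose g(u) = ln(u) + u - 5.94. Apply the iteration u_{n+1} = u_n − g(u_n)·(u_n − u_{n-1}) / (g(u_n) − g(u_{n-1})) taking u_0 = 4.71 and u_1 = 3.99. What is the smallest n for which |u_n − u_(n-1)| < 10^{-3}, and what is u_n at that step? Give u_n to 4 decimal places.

g(4.71) = 0.319688, g(3.99) = -0.566209
u_2 = 3.990000 − (-0.566209)·(-0.720000)/(-0.885897) = 4.450178;  |Δ| = 0.460178
g(4.450178) = 0.003122
u_3 = 4.450178 − 0.003122·(0.460178)/(0.569331) = 4.447654;  |Δ| = 0.002524
g(4.447654) = 0.000031
u_4 = 4.447654 − 0.000031·(-0.002524)/(-0.003091) = 4.447629;  |Δ| = 0.000026
|u_4 − u_3| = 0.000026 < 10^{-3}

n = 4, u_n = 4.4476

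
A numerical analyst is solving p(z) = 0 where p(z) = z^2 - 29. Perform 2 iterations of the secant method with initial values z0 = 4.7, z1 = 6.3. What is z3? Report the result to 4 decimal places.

p(4.7) = -6.910000, p(6.3) = 10.690000
z2 = 6.300000 − 10.690000·(6.300000 − 4.700000) / (10.690000 − (-6.910000)) = 6.300000 − (17.104000)/(17.600000) = 5.328182
p(5.328182) = -0.610479
z3 = 5.328182 − (-0.610479)·(5.328182 − 6.300000) / (-0.610479 − 10.690000) = 5.328182 − (0.593274)/(-11.300479) = 5.380682

5.3807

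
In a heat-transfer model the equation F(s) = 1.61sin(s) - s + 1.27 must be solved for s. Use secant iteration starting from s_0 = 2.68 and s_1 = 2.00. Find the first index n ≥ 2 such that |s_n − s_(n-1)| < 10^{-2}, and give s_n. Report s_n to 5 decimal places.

n = 4, s_n = 2.38044

F(2.68) = -0.6929468, F(2.00) = 0.7339689
s_2 = 2.0000000 − 0.7339689·(-0.6800000)/(1.4269157) = 2.3497746;  |Δ| = 0.3497746
F(2.3497746) = 0.0659525
s_3 = 2.3497746 − 0.0659525·(0.3497746)/(-0.6680163) = 2.3843074;  |Δ| = 0.0345329
F(2.3843074) = -0.0083161
s_4 = 2.3843074 − (-0.0083161)·(0.0345329)/(-0.0742687) = 2.3804407;  |Δ| = 0.0038668
|s_4 − s_3| = 0.0038668 < 10^{-2}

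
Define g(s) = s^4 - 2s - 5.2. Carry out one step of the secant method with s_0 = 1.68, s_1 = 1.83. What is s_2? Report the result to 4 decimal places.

g(1.68) = -0.594058, g(1.83) = 2.355131
s_2 = 1.830000 − 2.355131·(1.830000 − 1.680000) / (2.355131 − (-0.594058)) = 1.830000 − (0.353270)/(2.949189) = 1.710215

1.7102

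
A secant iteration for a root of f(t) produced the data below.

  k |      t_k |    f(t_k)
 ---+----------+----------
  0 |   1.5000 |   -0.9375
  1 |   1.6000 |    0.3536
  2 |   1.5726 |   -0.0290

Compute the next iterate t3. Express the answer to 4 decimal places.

1.5747

t3 = 1.5726 − (-0.0290)·(1.5726 − 1.6000) / (-0.0290 − 0.3536)
   = 1.5726 − (0.000795)/(-0.382600) = 1.574677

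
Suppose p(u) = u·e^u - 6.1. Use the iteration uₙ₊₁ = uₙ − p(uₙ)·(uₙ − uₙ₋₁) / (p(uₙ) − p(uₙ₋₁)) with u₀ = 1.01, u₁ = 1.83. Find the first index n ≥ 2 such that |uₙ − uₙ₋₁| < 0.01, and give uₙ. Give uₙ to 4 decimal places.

p(1.01) = -3.326943, p(1.83) = 5.308013
u₂ = 1.830000 − 5.308013·(0.820000)/(8.634956) = 1.325936;  |Δ| = 0.504064
p(1.325936) = -1.106912
u₃ = 1.325936 − (-1.106912)·(-0.504064)/(-6.414924) = 1.412914;  |Δ| = 0.086978
p(1.412914) = -0.295883
u₄ = 1.412914 − (-0.295883)·(0.086978)/(0.811028) = 1.444645;  |Δ| = 0.031732
p(1.444645) = 0.025796
u₅ = 1.444645 − 0.025796·(0.031732)/(0.321680) = 1.442100;  |Δ| = 0.002545
|u₅ − u₄| = 0.002545 < 0.01

n = 5, uₙ = 1.4421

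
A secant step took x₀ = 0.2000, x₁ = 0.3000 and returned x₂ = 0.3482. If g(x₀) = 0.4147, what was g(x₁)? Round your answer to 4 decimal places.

The secant line through (0.2000, 0.4147) and (0.3000, g(x₁)) crosses zero at x₂ = 0.3482.
So (0.2000, 0.4147), (0.3000, g(x₁)), (0.3482, 0) are collinear:
g(x₁) = 0.4147 · (0.3000 − 0.3482) / (0.2000 − 0.3482) = 0.4147 · (-0.048200)/(-0.148200) = 0.134875

0.1349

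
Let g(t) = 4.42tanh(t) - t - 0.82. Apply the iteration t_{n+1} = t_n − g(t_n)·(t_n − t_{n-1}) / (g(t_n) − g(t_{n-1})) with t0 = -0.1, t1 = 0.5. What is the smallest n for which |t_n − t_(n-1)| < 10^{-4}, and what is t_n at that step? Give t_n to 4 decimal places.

g(-0.1) = -1.160533, g(0.5) = 0.722558
t2 = 0.500000 − 0.722558·(0.600000)/(1.883090) = 0.269775;  |Δ| = 0.230225
g(0.269775) = 0.074521
t3 = 0.269775 − 0.074521·(-0.230225)/(-0.648037) = 0.243300;  |Δ| = 0.026475
g(0.243300) = -0.008642
t4 = 0.243300 − (-0.008642)·(-0.026475)/(-0.083163) = 0.246051;  |Δ| = 0.002751
g(0.246051) = 0.000067
t5 = 0.246051 − 0.000067·(0.002751)/(0.008709) = 0.246030;  |Δ| = 0.000021
|t5 − t4| = 0.000021 < 10^{-4}

n = 5, t_n = 0.2460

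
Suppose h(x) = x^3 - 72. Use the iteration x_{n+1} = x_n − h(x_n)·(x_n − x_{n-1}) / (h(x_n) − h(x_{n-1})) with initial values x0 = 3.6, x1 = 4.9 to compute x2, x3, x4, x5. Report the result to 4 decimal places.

h(3.6) = -25.344000, h(4.9) = 45.649000
x2 = 4.900000 − 45.649000·(4.900000 − 3.600000) / (45.649000 − (-25.344000)) = 4.900000 − (59.343700)/(70.993000) = 4.064091
h(4.064091) = -4.874085
x3 = 4.064091 − (-4.874085)·(4.064091 − 4.900000) / (-4.874085 − 45.649000) = 4.064091 − (4.074293)/(-50.523085) = 4.144733
h(4.144733) = -0.798411
x4 = 4.144733 − (-0.798411)·(4.144733 − 4.064091) / (-0.798411 − (-4.874085)) = 4.144733 − (-0.064386)/(4.075674) = 4.160531
h(4.160531) = 0.018845
x5 = 4.160531 − 0.018845·(4.160531 − 4.144733) / (0.018845 − (-0.798411)) = 4.160531 − (0.000298)/(0.817256) = 4.160166

4.0641, 4.1447, 4.1605, 4.1602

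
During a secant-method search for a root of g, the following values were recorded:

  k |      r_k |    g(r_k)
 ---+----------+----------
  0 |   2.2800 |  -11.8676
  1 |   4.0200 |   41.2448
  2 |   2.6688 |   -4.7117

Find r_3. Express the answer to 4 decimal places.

2.8073

r_3 = 2.6688 − (-4.7117)·(2.6688 − 4.0200) / (-4.7117 − 41.2448)
   = 2.6688 − (6.366449)/(-45.956500) = 2.807332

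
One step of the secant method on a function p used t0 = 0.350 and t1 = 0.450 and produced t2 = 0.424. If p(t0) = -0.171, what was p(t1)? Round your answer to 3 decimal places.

The secant line through (0.350, -0.171) and (0.450, p(t1)) crosses zero at t2 = 0.424.
So (0.350, -0.171), (0.450, p(t1)), (0.424, 0) are collinear:
p(t1) = -0.171 · (0.450 − 0.424) / (0.350 − 0.424) = -0.171 · (0.02600)/(-0.07400) = 0.06008

0.060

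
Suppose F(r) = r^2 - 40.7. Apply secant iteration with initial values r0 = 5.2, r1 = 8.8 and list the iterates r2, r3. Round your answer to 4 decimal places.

F(5.2) = -13.660000, F(8.8) = 36.740000
r2 = 8.800000 − 36.740000·(8.800000 − 5.200000) / (36.740000 − (-13.660000)) = 8.800000 − (132.264000)/(50.400000) = 6.175714
F(6.175714) = -2.560553
r3 = 6.175714 − (-2.560553)·(6.175714 − 8.800000) / (-2.560553 − 36.740000) = 6.175714 − (6.719623)/(-39.300553) = 6.346695

6.1757, 6.3467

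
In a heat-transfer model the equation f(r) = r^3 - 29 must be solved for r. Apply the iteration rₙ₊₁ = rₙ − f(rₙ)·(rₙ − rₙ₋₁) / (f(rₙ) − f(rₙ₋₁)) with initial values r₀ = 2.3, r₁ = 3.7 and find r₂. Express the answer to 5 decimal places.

2.91233

f(2.3) = -16.8330000, f(3.7) = 21.6530000
r₂ = 3.7000000 − 21.6530000·(3.7000000 − 2.3000000) / (21.6530000 − (-16.8330000)) = 3.7000000 − (30.3142000)/(38.4860000) = 2.9123318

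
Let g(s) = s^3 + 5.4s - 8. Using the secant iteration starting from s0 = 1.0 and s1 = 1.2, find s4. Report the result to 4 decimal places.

g(1.0) = -1.600000, g(1.2) = 0.208000
s2 = 1.200000 − 0.208000·(1.200000 − 1.000000) / (0.208000 − (-1.600000)) = 1.200000 − (0.041600)/(1.808000) = 1.176991
g(1.176991) = -0.013752
s3 = 1.176991 − (-0.013752)·(1.176991 − 1.200000) / (-0.013752 − 0.208000) = 1.176991 − (0.000316)/(-0.221752) = 1.178418
g(1.178418) = -0.000109
s4 = 1.178418 − (-0.000109)·(1.178418 − 1.176991) / (-0.000109 − (-0.013752)) = 1.178418 − (0.000000)/(0.013643) = 1.178430

1.1784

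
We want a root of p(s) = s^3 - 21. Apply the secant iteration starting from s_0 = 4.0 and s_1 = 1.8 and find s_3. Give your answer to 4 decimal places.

p(4.0) = 43.000000, p(1.8) = -15.168000
s_2 = 1.800000 − (-15.168000)·(1.800000 − 4.000000) / (-15.168000 − 43.000000) = 1.800000 − (33.369600)/(-58.168000) = 2.373676
p(2.373676) = -7.625904
s_3 = 2.373676 − (-7.625904)·(2.373676 − 1.800000) / (-7.625904 − (-15.168000)) = 2.373676 − (-4.374800)/(7.542096) = 2.953727

2.9537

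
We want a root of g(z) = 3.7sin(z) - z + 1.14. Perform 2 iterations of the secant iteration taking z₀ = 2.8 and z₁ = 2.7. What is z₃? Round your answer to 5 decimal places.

g(2.8) = -0.4205438, g(2.7) = 0.0213056
z₂ = 2.7000000 − 0.0213056·(2.7000000 − 2.8000000) / (0.0213056 − (-0.4205438)) = 2.7000000 − (-0.0021306)/(0.4418494) = 2.7048219
g(2.7048219) = 0.0003357
z₃ = 2.7048219 − 0.0003357·(2.7048219 − 2.7000000) / (0.0003357 − 0.0213056) = 2.7048219 − (0.0000016)/(-0.0209698) = 2.7048991

2.70490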